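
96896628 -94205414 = 2691214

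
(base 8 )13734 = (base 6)44140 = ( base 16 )17dc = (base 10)6108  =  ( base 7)23544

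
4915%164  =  159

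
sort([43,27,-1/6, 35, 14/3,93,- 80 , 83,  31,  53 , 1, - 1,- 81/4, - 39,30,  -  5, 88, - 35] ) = [-80,  -  39,  -  35,-81/4,-5  , - 1 ,-1/6, 1, 14/3, 27  ,  30,31, 35,43,53  ,  83 , 88,93]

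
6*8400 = 50400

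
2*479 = 958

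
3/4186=3/4186 = 0.00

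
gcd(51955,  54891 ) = 1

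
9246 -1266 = 7980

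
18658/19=982   =  982.00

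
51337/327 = 156 + 325/327 =156.99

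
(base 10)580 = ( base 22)148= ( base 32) i4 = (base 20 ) 190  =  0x244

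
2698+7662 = 10360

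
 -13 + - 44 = -57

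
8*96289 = 770312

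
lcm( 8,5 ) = 40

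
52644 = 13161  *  4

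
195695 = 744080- 548385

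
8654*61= 527894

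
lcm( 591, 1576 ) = 4728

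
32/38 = 16/19 = 0.84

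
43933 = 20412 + 23521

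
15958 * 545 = 8697110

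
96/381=32/127= 0.25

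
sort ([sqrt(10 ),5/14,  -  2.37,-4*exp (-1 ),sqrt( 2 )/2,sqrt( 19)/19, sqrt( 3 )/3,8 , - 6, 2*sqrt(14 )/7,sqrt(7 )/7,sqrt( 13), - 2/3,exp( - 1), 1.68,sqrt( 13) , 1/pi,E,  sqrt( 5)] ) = [-6,-2.37,-4*exp(-1), - 2/3,sqrt( 19) /19, 1/pi, 5/14, exp ( - 1 ),sqrt(7)/7, sqrt(3 ) /3,sqrt (2 ) /2,  2*sqrt( 14)/7,1.68,sqrt(5),E, sqrt ( 10), sqrt (13 ),sqrt( 13 ),8 ]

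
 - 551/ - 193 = 2 + 165/193 = 2.85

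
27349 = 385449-358100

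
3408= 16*213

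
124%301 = 124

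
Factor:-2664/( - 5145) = 2^3*3^1*5^( - 1)*7^( - 3 )*37^1 =888/1715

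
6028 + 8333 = 14361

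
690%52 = 14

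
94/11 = 94/11 = 8.55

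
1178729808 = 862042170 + 316687638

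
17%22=17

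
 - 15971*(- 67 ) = 1070057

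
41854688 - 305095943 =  - 263241255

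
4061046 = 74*54879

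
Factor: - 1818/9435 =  - 2^1*3^1*  5^( - 1 )*17^(-1)*37^( - 1 )*101^1 = - 606/3145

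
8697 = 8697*1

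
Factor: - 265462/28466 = -43^( - 1)*401^1 =- 401/43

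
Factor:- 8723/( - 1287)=61/9 = 3^(-2)*61^1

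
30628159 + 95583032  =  126211191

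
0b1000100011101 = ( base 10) 4381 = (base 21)9jd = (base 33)40P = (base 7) 15526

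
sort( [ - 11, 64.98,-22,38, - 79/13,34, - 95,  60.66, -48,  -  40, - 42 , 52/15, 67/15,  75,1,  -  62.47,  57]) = [- 95, - 62.47,- 48, - 42, - 40, - 22,-11, - 79/13,1,  52/15, 67/15,34,38,57,60.66,64.98,75]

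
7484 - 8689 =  - 1205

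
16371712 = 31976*512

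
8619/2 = 4309 + 1/2 = 4309.50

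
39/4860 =13/1620=0.01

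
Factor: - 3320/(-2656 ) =5/4 =2^(- 2)*5^1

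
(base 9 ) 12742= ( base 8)20660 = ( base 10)8624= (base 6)103532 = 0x21b0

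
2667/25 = 2667/25=106.68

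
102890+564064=666954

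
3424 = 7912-4488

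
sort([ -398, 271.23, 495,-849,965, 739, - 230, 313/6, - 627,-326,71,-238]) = [ - 849,-627, - 398,-326,-238, - 230,313/6, 71, 271.23, 495  ,  739 , 965]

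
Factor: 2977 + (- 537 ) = 2^3*5^1 * 61^1 = 2440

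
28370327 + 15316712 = 43687039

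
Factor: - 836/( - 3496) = 2^ ( - 1 ) * 11^1*23^ ( - 1)  =  11/46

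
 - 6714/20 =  - 3357/10= - 335.70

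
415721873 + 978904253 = 1394626126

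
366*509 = 186294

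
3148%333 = 151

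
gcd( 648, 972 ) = 324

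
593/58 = 593/58 = 10.22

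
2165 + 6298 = 8463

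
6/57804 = 1/9634 = 0.00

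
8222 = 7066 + 1156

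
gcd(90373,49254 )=1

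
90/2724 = 15/454 = 0.03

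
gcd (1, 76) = 1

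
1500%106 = 16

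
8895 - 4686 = 4209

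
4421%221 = 1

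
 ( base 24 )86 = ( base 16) c6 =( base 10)198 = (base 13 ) 123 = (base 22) 90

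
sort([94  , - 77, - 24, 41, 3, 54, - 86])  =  [ - 86, - 77, - 24, 3, 41, 54,94 ]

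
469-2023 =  - 1554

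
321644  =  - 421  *( - 764 )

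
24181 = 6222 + 17959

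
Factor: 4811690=2^1 * 5^1 * 13^1 * 37013^1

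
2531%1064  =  403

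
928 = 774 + 154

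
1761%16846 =1761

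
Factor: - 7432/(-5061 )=2^3*3^ ( - 1 )*7^(-1 )*241^( - 1)*929^1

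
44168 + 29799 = 73967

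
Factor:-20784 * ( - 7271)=2^4*3^1*11^1*433^1*661^1 = 151120464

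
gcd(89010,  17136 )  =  18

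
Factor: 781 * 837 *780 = 509883660=2^2*3^4*5^1 *11^1*13^1*31^1*71^1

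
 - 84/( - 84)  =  1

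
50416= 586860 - 536444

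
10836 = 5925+4911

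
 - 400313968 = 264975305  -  665289273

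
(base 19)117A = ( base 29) 8LQ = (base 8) 16303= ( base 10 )7363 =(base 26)an5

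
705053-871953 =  -166900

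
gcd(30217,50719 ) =67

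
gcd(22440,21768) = 24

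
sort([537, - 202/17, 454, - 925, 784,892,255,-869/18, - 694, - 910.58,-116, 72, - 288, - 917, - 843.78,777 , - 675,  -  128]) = [-925, - 917, - 910.58, - 843.78,-694, - 675, - 288,  -  128,-116,-869/18,-202/17, 72, 255,454, 537, 777, 784,  892 ] 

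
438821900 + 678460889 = 1117282789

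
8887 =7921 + 966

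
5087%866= 757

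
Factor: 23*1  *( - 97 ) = -2231  =  - 23^1*97^1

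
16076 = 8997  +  7079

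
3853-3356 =497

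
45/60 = 3/4 = 0.75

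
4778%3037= 1741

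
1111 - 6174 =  -5063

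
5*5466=27330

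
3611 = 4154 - 543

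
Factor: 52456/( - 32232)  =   - 3^( - 1 )  *17^( - 1 ) * 83^1 = -83/51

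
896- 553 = 343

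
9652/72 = 2413/18 = 134.06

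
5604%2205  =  1194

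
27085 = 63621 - 36536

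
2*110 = 220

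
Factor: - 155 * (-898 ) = 2^1*5^1*31^1*449^1 = 139190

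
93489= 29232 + 64257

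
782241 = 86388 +695853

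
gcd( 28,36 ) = 4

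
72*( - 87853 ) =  - 6325416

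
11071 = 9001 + 2070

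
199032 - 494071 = - 295039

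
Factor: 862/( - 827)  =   - 2^1 * 431^1*827^( - 1 )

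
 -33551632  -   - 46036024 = 12484392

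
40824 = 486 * 84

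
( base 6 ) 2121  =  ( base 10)481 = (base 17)1B5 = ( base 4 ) 13201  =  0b111100001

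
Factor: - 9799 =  - 41^1*239^1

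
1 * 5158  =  5158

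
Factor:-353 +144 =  - 11^1*19^1 = - 209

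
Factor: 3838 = 2^1*19^1*101^1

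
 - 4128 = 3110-7238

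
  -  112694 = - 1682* 67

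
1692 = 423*4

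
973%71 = 50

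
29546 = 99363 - 69817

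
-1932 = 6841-8773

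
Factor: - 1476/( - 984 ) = 3/2   =  2^ ( - 1)*3^1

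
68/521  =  68/521 = 0.13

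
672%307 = 58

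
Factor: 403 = 13^1*31^1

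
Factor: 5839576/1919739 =2^3 * 3^(-1 ) * 227^(-1)*2819^(-1)*729947^1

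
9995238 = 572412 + 9422826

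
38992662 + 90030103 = 129022765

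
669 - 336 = 333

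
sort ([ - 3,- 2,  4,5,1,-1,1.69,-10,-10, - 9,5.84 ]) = [-10,-10,-9,-3,-2, - 1,1,1.69,4, 5, 5.84 ] 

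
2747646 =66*41631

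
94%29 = 7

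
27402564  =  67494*406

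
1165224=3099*376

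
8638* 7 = 60466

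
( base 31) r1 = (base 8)1506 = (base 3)1011001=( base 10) 838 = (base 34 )om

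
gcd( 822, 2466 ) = 822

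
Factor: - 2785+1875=-910 =- 2^1*5^1*7^1*13^1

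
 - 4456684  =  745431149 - 749887833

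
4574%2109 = 356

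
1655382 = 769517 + 885865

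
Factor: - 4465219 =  - 11^1 * 89^1*4561^1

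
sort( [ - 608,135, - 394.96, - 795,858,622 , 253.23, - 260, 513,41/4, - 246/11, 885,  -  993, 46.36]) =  [ - 993,- 795, - 608, - 394.96, - 260, -246/11, 41/4, 46.36,135,253.23,513,622 , 858,885]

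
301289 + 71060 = 372349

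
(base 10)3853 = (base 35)353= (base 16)F0D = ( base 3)12021201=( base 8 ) 7415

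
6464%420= 164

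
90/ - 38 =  - 3+12/19 = - 2.37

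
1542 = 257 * 6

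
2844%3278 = 2844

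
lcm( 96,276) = 2208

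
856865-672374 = 184491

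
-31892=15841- 47733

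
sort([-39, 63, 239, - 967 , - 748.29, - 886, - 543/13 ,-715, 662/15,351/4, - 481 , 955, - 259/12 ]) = [ - 967 , - 886,-748.29,-715, - 481, - 543/13, - 39, - 259/12, 662/15, 63, 351/4, 239, 955] 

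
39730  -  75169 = - 35439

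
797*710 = 565870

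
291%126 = 39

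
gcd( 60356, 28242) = 2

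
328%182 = 146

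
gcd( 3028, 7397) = 1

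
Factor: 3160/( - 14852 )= - 10/47= - 2^1*5^1 * 47^( - 1) 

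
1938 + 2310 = 4248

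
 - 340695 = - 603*565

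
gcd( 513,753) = 3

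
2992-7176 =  - 4184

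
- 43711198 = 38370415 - 82081613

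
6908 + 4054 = 10962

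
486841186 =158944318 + 327896868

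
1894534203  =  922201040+972333163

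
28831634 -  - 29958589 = 58790223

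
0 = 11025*0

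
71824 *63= 4524912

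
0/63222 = 0 = 0.00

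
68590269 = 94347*727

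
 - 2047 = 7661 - 9708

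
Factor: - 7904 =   -  2^5 * 13^1 * 19^1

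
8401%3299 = 1803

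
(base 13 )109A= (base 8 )4424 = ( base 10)2324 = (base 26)3ba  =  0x914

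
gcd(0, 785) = 785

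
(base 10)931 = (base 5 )12211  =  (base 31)U1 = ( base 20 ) 26B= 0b1110100011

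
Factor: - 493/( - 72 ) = 2^(- 3)*3^( - 2)*17^1 * 29^1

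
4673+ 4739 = 9412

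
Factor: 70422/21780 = 97/30= 2^(-1)  *  3^(-1) * 5^ ( - 1) * 97^1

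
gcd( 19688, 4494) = 214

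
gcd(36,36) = 36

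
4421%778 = 531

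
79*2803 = 221437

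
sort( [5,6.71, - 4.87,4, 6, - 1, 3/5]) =[-4.87,- 1,3/5,  4,5 , 6,6.71]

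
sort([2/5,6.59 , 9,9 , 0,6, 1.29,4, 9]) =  [0, 2/5,1.29,4,6,6.59,9, 9, 9]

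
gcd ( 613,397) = 1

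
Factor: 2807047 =491^1 * 5717^1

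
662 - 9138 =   -  8476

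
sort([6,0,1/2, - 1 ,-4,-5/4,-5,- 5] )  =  [ - 5,-5 ,-4 ,  -  5/4,-1 , 0, 1/2 , 6]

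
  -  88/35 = - 88/35=-2.51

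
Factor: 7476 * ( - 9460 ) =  - 70722960 = - 2^4 * 3^1*5^1 * 7^1*11^1  *  43^1*89^1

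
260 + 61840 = 62100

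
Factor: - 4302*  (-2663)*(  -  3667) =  -42009980742 = - 2^1*3^2*19^1* 193^1*239^1 * 2663^1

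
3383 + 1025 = 4408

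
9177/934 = 9177/934 = 9.83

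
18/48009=6/16003 = 0.00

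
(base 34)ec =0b111101000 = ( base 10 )488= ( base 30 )g8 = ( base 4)13220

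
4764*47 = 223908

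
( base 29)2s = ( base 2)1010110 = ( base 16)56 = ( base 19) 4A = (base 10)86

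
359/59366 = 359/59366= 0.01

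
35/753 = 35/753 = 0.05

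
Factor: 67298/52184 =2^( - 2)*7^1* 19^1*23^1*593^( - 1) = 3059/2372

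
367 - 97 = 270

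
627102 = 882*711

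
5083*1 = 5083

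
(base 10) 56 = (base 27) 22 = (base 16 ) 38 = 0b111000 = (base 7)110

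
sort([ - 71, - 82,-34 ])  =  [ - 82 , - 71, - 34 ] 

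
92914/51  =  92914/51= 1821.84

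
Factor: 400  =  2^4*5^2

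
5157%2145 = 867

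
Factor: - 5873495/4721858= -2^( - 1)*5^1*31^( - 1)*83^1*14153^1*76159^( - 1)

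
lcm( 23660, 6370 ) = 165620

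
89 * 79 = 7031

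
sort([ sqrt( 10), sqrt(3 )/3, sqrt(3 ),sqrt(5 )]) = [ sqrt(3 )/3, sqrt(3), sqrt( 5 ), sqrt(10) ]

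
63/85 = 63/85  =  0.74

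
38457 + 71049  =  109506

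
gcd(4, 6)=2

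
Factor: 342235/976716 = 2^(  -  2) * 3^(-2 ) * 5^1*13^( - 1 ) * 2087^(  -  1 )* 68447^1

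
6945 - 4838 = 2107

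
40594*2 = 81188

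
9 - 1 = 8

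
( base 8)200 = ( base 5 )1003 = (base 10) 128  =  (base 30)48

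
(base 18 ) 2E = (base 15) 35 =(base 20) 2a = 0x32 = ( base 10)50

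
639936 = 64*9999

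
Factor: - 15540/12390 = - 2^1*37^1* 59^(-1) = - 74/59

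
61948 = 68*911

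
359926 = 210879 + 149047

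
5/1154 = 5/1154  =  0.00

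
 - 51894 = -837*62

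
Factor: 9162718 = 2^1*113^1 * 40543^1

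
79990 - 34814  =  45176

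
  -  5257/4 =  - 1315 + 3/4 = - 1314.25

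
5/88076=5/88076 = 0.00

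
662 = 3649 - 2987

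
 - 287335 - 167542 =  - 454877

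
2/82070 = 1/41035 = 0.00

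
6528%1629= 12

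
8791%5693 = 3098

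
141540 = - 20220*(-7 ) 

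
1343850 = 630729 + 713121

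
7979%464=91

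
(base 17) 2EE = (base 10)830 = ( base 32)PU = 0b1100111110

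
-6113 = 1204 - 7317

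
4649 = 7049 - 2400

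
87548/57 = 1535 + 53/57  =  1535.93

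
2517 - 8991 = -6474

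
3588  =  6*598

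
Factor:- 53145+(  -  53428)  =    -  17^1*6269^1 =-106573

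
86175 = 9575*9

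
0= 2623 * 0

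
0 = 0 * 3385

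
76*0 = 0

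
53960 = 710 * 76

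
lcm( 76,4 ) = 76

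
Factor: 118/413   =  2/7 = 2^1 * 7^( - 1 )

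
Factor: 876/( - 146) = -6 = -  2^1*3^1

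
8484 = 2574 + 5910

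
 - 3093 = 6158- 9251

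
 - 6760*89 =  - 601640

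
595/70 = 17/2 = 8.50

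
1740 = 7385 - 5645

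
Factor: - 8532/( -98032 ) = 2133/24508 = 2^( - 2)*3^3*11^( - 1 )*79^1 * 557^( - 1)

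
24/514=12/257= 0.05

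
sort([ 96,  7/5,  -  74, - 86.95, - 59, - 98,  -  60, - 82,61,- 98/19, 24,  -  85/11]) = [ - 98,-86.95, - 82,-74,  -  60,-59, - 85/11, - 98/19, 7/5 , 24, 61,96]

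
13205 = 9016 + 4189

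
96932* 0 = 0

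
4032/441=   9+1/7  =  9.14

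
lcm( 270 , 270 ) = 270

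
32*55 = 1760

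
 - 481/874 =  - 481/874 = - 0.55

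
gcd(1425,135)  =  15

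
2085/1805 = 1 + 56/361 = 1.16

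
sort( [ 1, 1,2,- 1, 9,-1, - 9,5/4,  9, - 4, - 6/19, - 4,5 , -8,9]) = [- 9,-8, - 4,-4, - 1,  -  1, - 6/19 , 1,1,5/4, 2 , 5, 9,  9,9 ] 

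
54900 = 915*60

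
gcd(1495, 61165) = 65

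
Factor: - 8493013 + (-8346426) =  - 16839439  =  - 787^1*21397^1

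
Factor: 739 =739^1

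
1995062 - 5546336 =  - 3551274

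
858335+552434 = 1410769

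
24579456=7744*3174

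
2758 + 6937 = 9695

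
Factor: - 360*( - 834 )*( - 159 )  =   - 2^4*3^4 * 5^1*53^1*139^1  =  - 47738160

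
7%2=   1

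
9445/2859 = 3+868/2859=3.30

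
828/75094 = 414/37547 = 0.01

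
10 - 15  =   - 5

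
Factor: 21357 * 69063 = 3^4*7^1*113^1 * 23021^1 = 1474978491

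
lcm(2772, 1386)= 2772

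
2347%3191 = 2347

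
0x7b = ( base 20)63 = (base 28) 4B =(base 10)123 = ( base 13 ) 96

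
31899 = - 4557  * ( - 7)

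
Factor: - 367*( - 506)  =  2^1*11^1*23^1*367^1= 185702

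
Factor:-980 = - 2^2*5^1*7^2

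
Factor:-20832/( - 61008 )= 14/41 = 2^1 * 7^1*41^(-1)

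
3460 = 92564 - 89104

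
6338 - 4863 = 1475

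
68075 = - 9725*(  -  7 )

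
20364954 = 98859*206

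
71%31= 9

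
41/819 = 41/819 = 0.05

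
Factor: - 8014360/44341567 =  - 2^3*5^1*191^1*1049^1*44341567^ ( - 1) 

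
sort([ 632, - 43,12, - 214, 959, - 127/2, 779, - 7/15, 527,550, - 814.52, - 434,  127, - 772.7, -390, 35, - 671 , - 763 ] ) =[ -814.52, - 772.7, - 763,-671,-434, - 390, - 214, - 127/2, - 43,-7/15, 12, 35,  127, 527, 550 , 632 , 779,959 ] 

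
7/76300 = 1/10900 = 0.00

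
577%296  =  281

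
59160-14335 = 44825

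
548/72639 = 548/72639  =  0.01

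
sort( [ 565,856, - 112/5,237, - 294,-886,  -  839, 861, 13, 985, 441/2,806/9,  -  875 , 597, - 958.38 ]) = [ - 958.38, - 886, - 875, - 839, - 294, - 112/5,13, 806/9,441/2,237,565  ,  597, 856,861,985 ]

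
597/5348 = 597/5348 = 0.11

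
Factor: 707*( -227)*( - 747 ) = 119885283 = 3^2 * 7^1*83^1 * 101^1*227^1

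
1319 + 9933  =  11252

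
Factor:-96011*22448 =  - 2155254928 =-  2^4*23^1*61^1*67^1*1433^1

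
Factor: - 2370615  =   - 3^1*5^1*13^1*12157^1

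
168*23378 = 3927504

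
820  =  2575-1755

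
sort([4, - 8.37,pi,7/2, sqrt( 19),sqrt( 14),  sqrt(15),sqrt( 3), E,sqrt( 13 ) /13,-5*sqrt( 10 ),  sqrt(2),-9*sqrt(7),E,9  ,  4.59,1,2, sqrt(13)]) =[  -  9 *sqrt(7 ), - 5 * sqrt( 10), - 8.37,sqrt(13) /13,  1, sqrt(2),sqrt( 3 ),2,E, E,pi,7/2,sqrt(13),sqrt(14),sqrt( 15) , 4,sqrt(19),4.59 , 9 ]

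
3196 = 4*799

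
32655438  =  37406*873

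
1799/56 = 257/8 = 32.12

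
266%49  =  21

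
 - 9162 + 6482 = - 2680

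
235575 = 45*5235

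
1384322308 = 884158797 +500163511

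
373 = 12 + 361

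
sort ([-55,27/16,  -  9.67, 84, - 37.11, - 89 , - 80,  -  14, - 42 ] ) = [ - 89, - 80, - 55 , - 42 , - 37.11, - 14,-9.67, 27/16, 84]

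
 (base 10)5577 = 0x15c9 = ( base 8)12711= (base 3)21122120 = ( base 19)F8A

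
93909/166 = 565 + 119/166=565.72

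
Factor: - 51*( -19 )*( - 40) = -38760 = - 2^3*3^1*5^1 * 17^1*19^1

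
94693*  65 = 6155045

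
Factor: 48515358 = 2^1*3^1*8085893^1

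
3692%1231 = 1230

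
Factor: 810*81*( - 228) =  - 14959080 = - 2^3 * 3^9*5^1*19^1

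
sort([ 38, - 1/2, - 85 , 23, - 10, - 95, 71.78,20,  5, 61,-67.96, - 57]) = [-95, - 85, - 67.96, - 57,- 10, - 1/2  ,  5,20, 23,38, 61, 71.78] 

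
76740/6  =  12790 = 12790.00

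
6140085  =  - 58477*( - 105 )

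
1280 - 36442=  - 35162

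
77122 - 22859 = 54263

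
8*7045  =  56360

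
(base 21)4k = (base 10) 104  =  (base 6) 252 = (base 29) 3h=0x68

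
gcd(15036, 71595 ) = 3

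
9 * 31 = 279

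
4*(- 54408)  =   - 217632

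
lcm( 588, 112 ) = 2352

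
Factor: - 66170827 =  - 293^1*225839^1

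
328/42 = 7+17/21 =7.81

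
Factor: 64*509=2^6 * 509^1=32576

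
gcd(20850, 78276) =6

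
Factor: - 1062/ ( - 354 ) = 3^1 = 3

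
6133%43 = 27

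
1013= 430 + 583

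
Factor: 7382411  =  7382411^1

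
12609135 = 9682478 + 2926657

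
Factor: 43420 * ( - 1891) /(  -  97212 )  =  20526805/24303 = 3^(-1 ) * 5^1*13^1*31^1*61^1*167^1*8101^ (-1)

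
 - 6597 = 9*( - 733 )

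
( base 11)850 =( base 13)609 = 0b1111111111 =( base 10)1023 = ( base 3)1101220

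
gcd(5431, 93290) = 1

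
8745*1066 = 9322170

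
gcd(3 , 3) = 3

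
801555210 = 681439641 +120115569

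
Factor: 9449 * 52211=493341739 = 11^1*109^1*479^1*859^1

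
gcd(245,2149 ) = 7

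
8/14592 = 1/1824 =0.00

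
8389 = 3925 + 4464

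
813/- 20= - 813/20 = - 40.65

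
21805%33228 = 21805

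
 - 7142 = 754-7896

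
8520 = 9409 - 889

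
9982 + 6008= 15990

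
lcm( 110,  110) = 110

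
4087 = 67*61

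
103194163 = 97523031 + 5671132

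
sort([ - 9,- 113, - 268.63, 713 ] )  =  [  -  268.63,- 113,  -  9,  713]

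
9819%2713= 1680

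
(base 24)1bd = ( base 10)853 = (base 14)44D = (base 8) 1525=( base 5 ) 11403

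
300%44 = 36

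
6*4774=28644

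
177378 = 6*29563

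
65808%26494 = 12820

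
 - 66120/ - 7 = 9445 +5/7 = 9445.71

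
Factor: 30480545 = 5^1* 6096109^1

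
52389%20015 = 12359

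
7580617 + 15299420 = 22880037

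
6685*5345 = 35731325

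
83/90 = 83/90 = 0.92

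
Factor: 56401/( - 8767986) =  - 2^( - 1 )*3^( - 1 )*173^( - 1)*  8447^( - 1 )*56401^1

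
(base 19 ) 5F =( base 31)3h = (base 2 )1101110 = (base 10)110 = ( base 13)86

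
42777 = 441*97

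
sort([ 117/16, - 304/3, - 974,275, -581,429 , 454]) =[ -974,-581, - 304/3, 117/16,275, 429,454] 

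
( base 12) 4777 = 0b1111101001011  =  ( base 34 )6vl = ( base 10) 8011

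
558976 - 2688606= - 2129630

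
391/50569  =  391/50569= 0.01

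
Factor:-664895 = -5^1*7^1*11^2*157^1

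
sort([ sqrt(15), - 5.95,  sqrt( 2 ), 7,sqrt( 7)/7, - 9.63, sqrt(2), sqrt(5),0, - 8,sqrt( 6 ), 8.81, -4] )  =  [ - 9.63, - 8, -5.95,-4,0, sqrt(7) /7,sqrt(2 ), sqrt(2), sqrt( 5), sqrt ( 6),sqrt( 15 ),  7,8.81 ] 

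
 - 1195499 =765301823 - 766497322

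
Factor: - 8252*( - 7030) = 58011560  =  2^3*5^1*19^1 * 37^1*2063^1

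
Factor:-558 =-2^1*3^2*31^1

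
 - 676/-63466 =26/2441 = 0.01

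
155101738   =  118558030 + 36543708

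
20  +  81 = 101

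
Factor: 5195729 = 7^1*11^1 * 67477^1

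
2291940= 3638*630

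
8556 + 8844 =17400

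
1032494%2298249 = 1032494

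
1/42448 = 1/42448 = 0.00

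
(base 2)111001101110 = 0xE6E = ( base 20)94E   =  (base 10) 3694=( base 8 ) 7156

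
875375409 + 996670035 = 1872045444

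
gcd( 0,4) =4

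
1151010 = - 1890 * ( - 609) 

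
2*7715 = 15430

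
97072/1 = 97072 = 97072.00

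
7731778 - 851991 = 6879787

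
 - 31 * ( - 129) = 3999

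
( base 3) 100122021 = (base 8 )15563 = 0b1101101110011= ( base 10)7027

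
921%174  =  51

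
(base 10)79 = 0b1001111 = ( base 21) 3G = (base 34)2b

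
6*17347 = 104082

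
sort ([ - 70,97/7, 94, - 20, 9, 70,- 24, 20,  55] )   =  [ - 70, - 24, - 20, 9,97/7, 20,55, 70, 94 ] 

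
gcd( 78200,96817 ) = 1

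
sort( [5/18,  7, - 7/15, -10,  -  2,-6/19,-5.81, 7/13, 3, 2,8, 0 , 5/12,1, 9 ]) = [ - 10,  -  5.81 , - 2,  -  7/15,-6/19,0,5/18, 5/12, 7/13, 1, 2,3,7, 8,9]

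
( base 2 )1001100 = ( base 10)76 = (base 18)44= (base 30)2g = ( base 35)26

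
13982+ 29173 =43155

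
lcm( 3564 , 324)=3564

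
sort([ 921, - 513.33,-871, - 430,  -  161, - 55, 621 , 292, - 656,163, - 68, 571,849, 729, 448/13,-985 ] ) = [- 985, -871,-656,-513.33, - 430,- 161, - 68, - 55, 448/13, 163 , 292, 571, 621 , 729, 849 , 921] 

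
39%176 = 39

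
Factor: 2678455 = 5^1 * 13^1*89^1 * 463^1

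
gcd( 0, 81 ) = 81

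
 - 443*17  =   - 7531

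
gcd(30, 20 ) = 10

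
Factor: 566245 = 5^1 * 269^1*421^1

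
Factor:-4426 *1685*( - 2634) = 19643871540 = 2^2*3^1*5^1 * 337^1*439^1*2213^1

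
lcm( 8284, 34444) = 654436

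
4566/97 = 47 + 7/97 = 47.07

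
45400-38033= 7367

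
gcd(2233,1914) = 319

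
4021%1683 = 655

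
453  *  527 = 238731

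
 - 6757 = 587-7344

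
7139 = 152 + 6987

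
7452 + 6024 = 13476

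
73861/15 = 73861/15 = 4924.07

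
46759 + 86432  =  133191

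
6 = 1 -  - 5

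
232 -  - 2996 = 3228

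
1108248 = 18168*61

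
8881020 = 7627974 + 1253046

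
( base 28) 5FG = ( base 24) 7DC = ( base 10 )4356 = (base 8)10404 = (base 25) 6o6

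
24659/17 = 24659/17 = 1450.53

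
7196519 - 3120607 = 4075912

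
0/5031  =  0 = 0.00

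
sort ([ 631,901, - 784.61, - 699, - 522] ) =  [ - 784.61, - 699, - 522,631,  901 ] 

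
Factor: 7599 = 3^1*17^1*149^1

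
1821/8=227+ 5/8 = 227.62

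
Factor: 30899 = 11^1*53^2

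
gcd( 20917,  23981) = 1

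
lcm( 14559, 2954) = 203826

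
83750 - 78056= 5694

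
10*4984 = 49840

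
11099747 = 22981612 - 11881865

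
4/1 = 4 = 4.00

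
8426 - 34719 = -26293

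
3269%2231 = 1038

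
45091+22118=67209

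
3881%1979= 1902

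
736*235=172960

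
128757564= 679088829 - 550331265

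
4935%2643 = 2292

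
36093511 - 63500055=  - 27406544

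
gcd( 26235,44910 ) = 45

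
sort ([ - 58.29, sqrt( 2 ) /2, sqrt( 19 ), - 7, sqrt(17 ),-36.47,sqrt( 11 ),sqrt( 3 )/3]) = [ - 58.29,  -  36.47,-7, sqrt( 3 )/3, sqrt( 2 ) /2, sqrt(11),sqrt( 17 ), sqrt( 19)]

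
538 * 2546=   1369748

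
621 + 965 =1586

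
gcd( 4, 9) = 1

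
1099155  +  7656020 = 8755175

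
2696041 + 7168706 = 9864747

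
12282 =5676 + 6606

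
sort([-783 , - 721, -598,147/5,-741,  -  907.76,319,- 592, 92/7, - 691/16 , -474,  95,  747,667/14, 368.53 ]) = [ - 907.76, - 783,-741 , - 721,-598, - 592,- 474,-691/16, 92/7,  147/5,667/14,  95,319, 368.53,747]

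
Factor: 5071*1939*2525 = 5^2*7^1*11^1*101^1*277^1*461^1= 24827489225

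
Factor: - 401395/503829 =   -  3^( - 2 )*5^1*17^ (  -  1 ) *37^ ( - 1)* 89^(-1)*80279^1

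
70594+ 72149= 142743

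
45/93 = 15/31 = 0.48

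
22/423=22/423=0.05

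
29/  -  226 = -1 + 197/226  =  -0.13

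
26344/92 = 286+8/23 = 286.35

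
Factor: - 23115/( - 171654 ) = 115/854 = 2^( - 1)*5^1*7^( - 1 )*23^1 * 61^ ( - 1)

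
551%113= 99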